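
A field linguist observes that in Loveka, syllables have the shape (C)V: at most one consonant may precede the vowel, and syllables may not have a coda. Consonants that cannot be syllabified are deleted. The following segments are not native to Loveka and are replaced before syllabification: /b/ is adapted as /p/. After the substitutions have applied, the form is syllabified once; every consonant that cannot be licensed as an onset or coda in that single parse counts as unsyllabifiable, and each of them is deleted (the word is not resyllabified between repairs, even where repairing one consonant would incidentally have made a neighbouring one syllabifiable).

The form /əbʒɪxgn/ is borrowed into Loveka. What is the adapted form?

Substitution: /b/ → /p/, giving /əpʒɪxgn/.
Under (C)V, the unsyllabifiable consonants are /p/, /x/, /g/, /n/ (no codas are permitted; onsets are limited to one consonant).
Deletion applies to /p/, /x/, /g/, /n/.

əʒɪ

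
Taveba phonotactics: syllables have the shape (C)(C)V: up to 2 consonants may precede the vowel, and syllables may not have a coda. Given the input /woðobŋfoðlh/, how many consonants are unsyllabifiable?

4

The consonants /b/, /ð/, /l/, /h/ cannot be parsed into a legal (C)(C)V syllable (no codas are permitted; onsets may contain at most 2 consonants).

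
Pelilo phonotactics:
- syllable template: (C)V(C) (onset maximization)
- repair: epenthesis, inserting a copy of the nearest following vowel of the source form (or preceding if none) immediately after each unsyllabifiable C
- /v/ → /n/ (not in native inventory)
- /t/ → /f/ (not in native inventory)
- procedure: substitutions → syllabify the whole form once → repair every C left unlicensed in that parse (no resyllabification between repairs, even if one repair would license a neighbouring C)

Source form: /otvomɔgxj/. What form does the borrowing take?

Substitution: /t/ → /f/, /v/ → /n/, giving /ofnomɔgxj/.
Under (C)V(C), the unsyllabifiable consonants are /x/, /j/ (at most one coda consonant is licensed; onsets are limited to one consonant).
Inserting the epenthetic vowel yields /x/ → /xɔ/, /j/ → /jɔ/.

ofnomɔgxɔjɔ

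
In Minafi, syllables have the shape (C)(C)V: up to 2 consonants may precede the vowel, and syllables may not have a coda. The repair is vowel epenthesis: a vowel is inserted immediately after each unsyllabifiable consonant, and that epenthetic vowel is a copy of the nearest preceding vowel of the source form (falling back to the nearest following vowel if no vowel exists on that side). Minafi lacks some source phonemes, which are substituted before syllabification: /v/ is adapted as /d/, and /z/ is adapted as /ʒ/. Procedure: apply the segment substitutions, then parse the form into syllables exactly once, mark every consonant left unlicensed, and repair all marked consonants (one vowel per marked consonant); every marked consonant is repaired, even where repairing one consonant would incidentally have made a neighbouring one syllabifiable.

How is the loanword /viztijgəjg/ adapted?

Substitution: /v/ → /d/, /z/ → /ʒ/, giving /diʒtijgəjg/.
Syllabifying with onset maximization leaves /j/, /g/ stranded (no codas are permitted; onsets may contain at most 2 consonants).
Each unlicensed consonant becomes the onset of a new syllable: /j/ → /jə/, /g/ → /gə/.

diʒtijgəjəgə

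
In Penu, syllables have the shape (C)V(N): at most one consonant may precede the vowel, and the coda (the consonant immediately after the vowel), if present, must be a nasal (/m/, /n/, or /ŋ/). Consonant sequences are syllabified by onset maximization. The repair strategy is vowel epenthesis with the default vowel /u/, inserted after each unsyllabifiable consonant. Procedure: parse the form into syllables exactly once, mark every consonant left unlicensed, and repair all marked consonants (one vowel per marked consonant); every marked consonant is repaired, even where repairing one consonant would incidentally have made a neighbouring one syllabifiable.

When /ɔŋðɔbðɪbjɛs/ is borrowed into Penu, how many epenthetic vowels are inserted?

3

The unsyllabifiable consonants are /b/, /b/, /s/; each receives one epenthetic vowel.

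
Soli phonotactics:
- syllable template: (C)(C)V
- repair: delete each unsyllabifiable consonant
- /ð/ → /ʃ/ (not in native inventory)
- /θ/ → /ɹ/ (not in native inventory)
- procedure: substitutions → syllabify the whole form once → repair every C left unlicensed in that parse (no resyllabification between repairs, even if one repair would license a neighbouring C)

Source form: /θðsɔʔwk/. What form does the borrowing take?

Substitution: /θ/ → /ɹ/, /ð/ → /ʃ/, giving /ɹʃsɔʔwk/.
Under (C)(C)V, the unsyllabifiable consonants are /ɹ/, /ʔ/, /w/, /k/ (no codas are permitted; onsets may contain at most 2 consonants).
Deletion applies to /ɹ/, /ʔ/, /w/, /k/.

ʃsɔ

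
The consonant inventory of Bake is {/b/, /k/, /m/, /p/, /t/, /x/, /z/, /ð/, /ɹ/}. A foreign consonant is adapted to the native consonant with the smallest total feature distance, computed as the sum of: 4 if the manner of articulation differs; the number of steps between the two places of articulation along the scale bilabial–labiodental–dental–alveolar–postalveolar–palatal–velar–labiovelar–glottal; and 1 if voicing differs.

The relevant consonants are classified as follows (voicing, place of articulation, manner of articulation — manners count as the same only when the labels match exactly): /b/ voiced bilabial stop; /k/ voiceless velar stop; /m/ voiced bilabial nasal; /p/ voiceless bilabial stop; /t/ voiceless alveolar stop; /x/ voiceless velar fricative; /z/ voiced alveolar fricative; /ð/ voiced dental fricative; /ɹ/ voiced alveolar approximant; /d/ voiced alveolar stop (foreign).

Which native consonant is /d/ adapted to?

t

/t/ is closest: same manner (stop), place distance 0 (alveolar→alveolar), voicing differs (+1); total 1. Next closest is /b/ at distance 3.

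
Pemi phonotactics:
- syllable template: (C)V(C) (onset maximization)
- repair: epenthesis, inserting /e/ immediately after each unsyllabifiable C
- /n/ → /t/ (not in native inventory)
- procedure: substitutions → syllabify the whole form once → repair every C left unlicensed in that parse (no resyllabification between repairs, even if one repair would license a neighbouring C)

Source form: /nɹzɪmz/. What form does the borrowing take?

teɹezɪmze

Substitution: /n/ → /t/, giving /tɹzɪmz/.
Syllabifying with onset maximization leaves /t/, /ɹ/, /z/ stranded (at most one coda consonant is licensed; onsets are limited to one consonant).
Each unlicensed consonant becomes the onset of a new syllable: /t/ → /te/, /ɹ/ → /ɹe/, /z/ → /ze/.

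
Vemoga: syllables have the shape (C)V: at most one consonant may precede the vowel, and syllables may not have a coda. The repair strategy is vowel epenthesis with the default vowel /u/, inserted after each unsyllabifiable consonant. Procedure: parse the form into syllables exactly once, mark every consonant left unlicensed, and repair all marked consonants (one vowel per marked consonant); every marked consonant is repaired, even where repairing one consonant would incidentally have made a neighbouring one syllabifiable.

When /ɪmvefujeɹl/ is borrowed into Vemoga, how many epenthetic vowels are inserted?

3

The unsyllabifiable consonants are /m/, /ɹ/, /l/; each receives one epenthetic vowel.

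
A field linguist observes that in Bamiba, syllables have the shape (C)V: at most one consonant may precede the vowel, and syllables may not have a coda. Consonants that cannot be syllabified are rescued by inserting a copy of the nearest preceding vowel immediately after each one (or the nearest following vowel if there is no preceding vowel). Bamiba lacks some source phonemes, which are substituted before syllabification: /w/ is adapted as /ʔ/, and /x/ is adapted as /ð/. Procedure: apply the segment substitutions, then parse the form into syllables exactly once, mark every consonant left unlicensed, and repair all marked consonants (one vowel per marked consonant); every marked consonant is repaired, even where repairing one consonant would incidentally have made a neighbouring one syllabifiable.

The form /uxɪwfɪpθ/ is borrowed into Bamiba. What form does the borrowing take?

Substitution: /x/ → /ð/, /w/ → /ʔ/, giving /uðɪʔfɪpθ/.
Syllabifying with onset maximization leaves /ʔ/, /p/, /θ/ stranded (no codas are permitted; onsets are limited to one consonant).
Each unlicensed consonant becomes the onset of a new syllable: /ʔ/ → /ʔɪ/, /p/ → /pɪ/, /θ/ → /θɪ/.

uðɪʔɪfɪpɪθɪ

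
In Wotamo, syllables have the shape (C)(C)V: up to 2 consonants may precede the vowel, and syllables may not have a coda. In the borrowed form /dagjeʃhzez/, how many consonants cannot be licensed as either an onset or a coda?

Under (C)(C)V, the unsyllabifiable consonants are /ʃ/, /z/ (no codas are permitted; onsets may contain at most 2 consonants).

2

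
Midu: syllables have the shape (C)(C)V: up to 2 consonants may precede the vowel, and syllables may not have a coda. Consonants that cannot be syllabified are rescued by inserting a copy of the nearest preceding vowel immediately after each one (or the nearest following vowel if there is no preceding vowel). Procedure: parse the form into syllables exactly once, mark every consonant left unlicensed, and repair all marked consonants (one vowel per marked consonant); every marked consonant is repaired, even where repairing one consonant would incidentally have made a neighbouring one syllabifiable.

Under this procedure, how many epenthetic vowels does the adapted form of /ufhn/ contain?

The unsyllabifiable consonants are /f/, /h/, /n/; each receives one epenthetic vowel.

3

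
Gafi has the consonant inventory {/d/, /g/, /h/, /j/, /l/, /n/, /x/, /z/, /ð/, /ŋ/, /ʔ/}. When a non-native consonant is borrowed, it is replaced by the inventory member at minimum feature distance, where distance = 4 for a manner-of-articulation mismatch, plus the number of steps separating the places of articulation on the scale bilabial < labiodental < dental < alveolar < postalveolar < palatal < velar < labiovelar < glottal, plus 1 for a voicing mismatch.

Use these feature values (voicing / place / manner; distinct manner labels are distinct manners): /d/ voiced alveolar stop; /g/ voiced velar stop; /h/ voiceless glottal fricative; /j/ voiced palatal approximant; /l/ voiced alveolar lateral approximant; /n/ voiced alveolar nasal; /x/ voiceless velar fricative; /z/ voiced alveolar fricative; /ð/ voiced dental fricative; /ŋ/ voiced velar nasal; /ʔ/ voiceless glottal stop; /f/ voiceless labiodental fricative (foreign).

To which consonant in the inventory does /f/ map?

ð

/ð/ is closest: same manner (fricative), place distance 1 (labiodental→dental), voicing differs (+1); total 2. Next closest is /z/ at distance 3.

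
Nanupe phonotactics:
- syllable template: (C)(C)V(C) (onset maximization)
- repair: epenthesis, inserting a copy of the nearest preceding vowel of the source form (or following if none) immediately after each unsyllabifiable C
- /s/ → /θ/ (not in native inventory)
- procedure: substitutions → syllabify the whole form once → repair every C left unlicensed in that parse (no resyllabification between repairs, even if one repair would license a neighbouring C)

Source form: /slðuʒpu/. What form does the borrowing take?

Substitution: /s/ → /θ/, giving /θlðuʒpu/.
Under (C)(C)V(C), the unsyllabifiable consonants are /θ/ (at most one coda consonant is licensed; onsets may contain at most 2 consonants).
Epenthesis after each stranded consonant: /θ/ → /θu/.

θulðuʒpu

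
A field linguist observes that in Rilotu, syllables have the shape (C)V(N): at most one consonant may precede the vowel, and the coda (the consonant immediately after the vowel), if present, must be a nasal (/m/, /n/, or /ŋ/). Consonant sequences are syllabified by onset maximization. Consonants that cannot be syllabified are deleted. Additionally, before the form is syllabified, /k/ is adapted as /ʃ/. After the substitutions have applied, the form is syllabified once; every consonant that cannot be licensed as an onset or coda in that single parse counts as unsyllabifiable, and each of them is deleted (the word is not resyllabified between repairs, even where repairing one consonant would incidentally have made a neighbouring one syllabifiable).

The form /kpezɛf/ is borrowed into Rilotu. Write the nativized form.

Substitution: /k/ → /ʃ/, giving /ʃpezɛf/.
Syllabifying with onset maximization leaves /ʃ/, /f/ stranded (only a nasal (/m/, /n/, or /ŋ/) is licensed in coda position; onsets are limited to one consonant).
Deleting the stranded consonants removes /ʃ/, /f/.

pezɛ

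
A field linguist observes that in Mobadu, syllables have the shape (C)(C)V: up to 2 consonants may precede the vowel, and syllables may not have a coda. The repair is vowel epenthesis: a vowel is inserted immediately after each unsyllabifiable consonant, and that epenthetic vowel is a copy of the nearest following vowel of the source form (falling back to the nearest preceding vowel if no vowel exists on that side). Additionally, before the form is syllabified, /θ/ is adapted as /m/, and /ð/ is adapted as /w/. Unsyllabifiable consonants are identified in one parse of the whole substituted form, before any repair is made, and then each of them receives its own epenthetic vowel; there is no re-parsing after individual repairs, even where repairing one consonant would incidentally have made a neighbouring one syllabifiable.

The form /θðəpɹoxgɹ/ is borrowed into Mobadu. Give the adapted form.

Substitution: /θ/ → /m/, /ð/ → /w/, giving /mwəpɹoxgɹ/.
Syllabifying with onset maximization leaves /x/, /g/, /ɹ/ stranded (no codas are permitted; onsets may contain at most 2 consonants).
Epenthesis after each stranded consonant: /x/ → /xo/, /g/ → /go/, /ɹ/ → /ɹo/.

mwəpɹoxogoɹo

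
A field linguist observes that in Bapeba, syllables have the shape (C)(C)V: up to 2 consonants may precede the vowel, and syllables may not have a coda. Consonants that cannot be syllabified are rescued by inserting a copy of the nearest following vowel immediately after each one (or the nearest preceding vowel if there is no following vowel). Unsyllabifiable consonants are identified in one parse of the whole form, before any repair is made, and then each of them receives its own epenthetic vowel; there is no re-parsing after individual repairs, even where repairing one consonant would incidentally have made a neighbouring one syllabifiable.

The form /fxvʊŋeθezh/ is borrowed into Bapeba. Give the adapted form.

The consonants /f/, /z/, /h/ cannot be parsed into a legal (C)(C)V syllable (no codas are permitted; onsets may contain at most 2 consonants).
Epenthesis after each stranded consonant: /f/ → /fʊ/, /z/ → /ze/, /h/ → /he/.

fʊxvʊŋeθezehe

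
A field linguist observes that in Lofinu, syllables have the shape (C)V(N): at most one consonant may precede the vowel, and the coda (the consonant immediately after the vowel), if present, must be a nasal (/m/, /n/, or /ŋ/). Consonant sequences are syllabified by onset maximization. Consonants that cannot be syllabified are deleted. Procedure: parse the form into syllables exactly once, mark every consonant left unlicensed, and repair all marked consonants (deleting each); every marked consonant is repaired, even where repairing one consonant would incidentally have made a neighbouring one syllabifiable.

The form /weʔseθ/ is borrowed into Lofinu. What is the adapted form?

Syllabifying with onset maximization leaves /ʔ/, /θ/ stranded (only a nasal (/m/, /n/, or /ŋ/) is licensed in coda position; onsets are limited to one consonant).
Deletion applies to /ʔ/, /θ/.

wese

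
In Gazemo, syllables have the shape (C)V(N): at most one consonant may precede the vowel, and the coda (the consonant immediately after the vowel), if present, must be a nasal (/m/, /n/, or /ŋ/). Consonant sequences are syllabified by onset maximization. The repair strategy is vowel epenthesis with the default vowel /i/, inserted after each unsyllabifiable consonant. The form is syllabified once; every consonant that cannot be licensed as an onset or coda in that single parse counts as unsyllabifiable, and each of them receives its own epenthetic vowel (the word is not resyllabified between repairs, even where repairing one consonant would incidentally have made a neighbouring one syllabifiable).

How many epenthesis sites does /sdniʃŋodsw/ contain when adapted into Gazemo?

The unsyllabifiable consonants are /s/, /d/, /ʃ/, /d/, /s/, /w/; each receives one epenthetic vowel.

6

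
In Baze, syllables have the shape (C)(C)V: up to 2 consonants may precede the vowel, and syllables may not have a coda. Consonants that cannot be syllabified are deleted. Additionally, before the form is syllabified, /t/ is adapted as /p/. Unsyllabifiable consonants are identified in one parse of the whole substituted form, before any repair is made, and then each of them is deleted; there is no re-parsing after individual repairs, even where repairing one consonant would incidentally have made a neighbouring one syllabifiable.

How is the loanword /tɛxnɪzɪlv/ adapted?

Substitution: /t/ → /p/, giving /pɛxnɪzɪlv/.
Syllabifying with onset maximization leaves /l/, /v/ stranded (no codas are permitted; onsets may contain at most 2 consonants).
Deleting the stranded consonants removes /l/, /v/.

pɛxnɪzɪ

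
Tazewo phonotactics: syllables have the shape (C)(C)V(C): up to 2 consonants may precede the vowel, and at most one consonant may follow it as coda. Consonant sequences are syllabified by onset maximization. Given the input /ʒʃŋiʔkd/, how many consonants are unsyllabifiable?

Syllabifying with onset maximization leaves /ʒ/, /k/, /d/ stranded (at most one coda consonant is licensed; onsets may contain at most 2 consonants).

3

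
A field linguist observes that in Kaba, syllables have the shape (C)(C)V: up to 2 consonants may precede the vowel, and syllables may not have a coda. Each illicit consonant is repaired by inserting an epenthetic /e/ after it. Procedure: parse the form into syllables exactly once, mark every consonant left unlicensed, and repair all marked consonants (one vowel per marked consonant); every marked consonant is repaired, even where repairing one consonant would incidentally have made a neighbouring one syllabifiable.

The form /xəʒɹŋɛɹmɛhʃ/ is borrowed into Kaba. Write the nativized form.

Syllabifying with onset maximization leaves /ʒ/, /h/, /ʃ/ stranded (no codas are permitted; onsets may contain at most 2 consonants).
Epenthesis after each stranded consonant: /ʒ/ → /ʒe/, /h/ → /he/, /ʃ/ → /ʃe/.

xəʒeɹŋɛɹmɛheʃe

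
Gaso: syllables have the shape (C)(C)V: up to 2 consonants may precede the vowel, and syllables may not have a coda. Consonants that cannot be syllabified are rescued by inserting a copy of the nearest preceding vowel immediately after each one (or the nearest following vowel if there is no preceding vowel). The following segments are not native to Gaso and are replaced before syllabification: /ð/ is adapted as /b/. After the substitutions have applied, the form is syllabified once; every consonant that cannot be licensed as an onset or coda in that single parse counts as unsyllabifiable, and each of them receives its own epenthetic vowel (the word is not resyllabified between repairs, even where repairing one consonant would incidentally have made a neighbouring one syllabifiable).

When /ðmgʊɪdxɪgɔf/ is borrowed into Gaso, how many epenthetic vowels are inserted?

2

After substitution the input is /bmgʊɪdxɪgɔf/.
The unsyllabifiable consonants are /b/, /f/; each receives one epenthetic vowel.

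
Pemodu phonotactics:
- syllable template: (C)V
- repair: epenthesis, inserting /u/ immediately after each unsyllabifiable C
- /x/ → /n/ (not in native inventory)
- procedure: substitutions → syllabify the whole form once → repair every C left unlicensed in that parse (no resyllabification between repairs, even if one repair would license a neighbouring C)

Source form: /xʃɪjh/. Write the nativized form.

nuʃɪjuhu

Substitution: /x/ → /n/, giving /nʃɪjh/.
The consonants /n/, /j/, /h/ cannot be parsed into a legal (C)V syllable (no codas are permitted; onsets are limited to one consonant).
Each unlicensed consonant becomes the onset of a new syllable: /n/ → /nu/, /j/ → /ju/, /h/ → /hu/.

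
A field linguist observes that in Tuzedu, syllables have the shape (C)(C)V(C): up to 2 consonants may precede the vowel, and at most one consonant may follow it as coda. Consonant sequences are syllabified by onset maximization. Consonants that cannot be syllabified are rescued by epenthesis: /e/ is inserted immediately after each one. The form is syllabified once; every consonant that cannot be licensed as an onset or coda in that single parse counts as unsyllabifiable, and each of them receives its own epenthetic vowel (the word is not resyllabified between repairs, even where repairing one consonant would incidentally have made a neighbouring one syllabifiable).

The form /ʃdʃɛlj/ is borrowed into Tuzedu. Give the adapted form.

Syllabifying with onset maximization leaves /ʃ/, /j/ stranded (at most one coda consonant is licensed; onsets may contain at most 2 consonants).
Epenthesis after each stranded consonant: /ʃ/ → /ʃe/, /j/ → /je/.

ʃedʃɛlje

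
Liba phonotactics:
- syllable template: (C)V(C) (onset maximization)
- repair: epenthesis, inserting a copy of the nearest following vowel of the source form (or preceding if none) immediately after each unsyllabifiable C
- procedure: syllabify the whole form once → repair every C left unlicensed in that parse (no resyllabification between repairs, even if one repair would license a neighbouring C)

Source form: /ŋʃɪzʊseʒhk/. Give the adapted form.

The consonants /ŋ/, /h/, /k/ cannot be parsed into a legal (C)V(C) syllable (at most one coda consonant is licensed; onsets are limited to one consonant).
Inserting the epenthetic vowel yields /ŋ/ → /ŋɪ/, /h/ → /he/, /k/ → /ke/.

ŋɪʃɪzʊseʒheke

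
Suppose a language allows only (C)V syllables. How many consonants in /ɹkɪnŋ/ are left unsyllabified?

Under (C)V, the unsyllabifiable consonants are /ɹ/, /n/, /ŋ/ (no codas are permitted; onsets are limited to one consonant).

3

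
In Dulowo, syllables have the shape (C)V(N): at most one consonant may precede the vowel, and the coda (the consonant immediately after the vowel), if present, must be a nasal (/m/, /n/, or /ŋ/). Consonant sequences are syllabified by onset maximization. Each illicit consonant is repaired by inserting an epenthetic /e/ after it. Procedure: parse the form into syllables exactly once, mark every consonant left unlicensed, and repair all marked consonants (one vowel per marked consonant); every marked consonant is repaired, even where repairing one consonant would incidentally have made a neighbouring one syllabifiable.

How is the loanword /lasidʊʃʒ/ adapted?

lasidʊʃeʒe

The consonants /ʃ/, /ʒ/ cannot be parsed into a legal (C)V(N) syllable (only a nasal (/m/, /n/, or /ŋ/) is licensed in coda position; onsets are limited to one consonant).
Inserting the epenthetic vowel yields /ʃ/ → /ʃe/, /ʒ/ → /ʒe/.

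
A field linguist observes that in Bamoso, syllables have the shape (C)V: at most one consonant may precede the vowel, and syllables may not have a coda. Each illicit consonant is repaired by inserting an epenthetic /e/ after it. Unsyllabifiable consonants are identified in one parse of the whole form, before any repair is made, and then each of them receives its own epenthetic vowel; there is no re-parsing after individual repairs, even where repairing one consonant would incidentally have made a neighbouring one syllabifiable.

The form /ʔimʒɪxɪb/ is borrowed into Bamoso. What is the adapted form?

ʔimeʒɪxɪbe

Under (C)V, the unsyllabifiable consonants are /m/, /b/ (no codas are permitted; onsets are limited to one consonant).
Inserting the epenthetic vowel yields /m/ → /me/, /b/ → /be/.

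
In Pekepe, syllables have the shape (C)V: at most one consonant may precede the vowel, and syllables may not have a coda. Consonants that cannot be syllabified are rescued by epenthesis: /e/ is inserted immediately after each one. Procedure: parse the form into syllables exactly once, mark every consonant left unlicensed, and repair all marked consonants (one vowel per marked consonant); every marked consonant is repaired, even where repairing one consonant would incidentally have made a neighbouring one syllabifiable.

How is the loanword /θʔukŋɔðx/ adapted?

Syllabifying with onset maximization leaves /θ/, /k/, /ð/, /x/ stranded (no codas are permitted; onsets are limited to one consonant).
Each unlicensed consonant becomes the onset of a new syllable: /θ/ → /θe/, /k/ → /ke/, /ð/ → /ðe/, /x/ → /xe/.

θeʔukeŋɔðexe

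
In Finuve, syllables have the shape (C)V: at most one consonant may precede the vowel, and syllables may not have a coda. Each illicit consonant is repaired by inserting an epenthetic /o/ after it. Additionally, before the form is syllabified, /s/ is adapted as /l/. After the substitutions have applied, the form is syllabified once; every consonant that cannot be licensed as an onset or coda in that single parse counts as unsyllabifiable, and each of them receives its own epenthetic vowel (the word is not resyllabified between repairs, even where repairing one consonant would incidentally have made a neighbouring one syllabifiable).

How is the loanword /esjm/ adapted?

elojomo

Substitution: /s/ → /l/, giving /eljm/.
Syllabifying with onset maximization leaves /l/, /j/, /m/ stranded (no codas are permitted; onsets are limited to one consonant).
Each unlicensed consonant becomes the onset of a new syllable: /l/ → /lo/, /j/ → /jo/, /m/ → /mo/.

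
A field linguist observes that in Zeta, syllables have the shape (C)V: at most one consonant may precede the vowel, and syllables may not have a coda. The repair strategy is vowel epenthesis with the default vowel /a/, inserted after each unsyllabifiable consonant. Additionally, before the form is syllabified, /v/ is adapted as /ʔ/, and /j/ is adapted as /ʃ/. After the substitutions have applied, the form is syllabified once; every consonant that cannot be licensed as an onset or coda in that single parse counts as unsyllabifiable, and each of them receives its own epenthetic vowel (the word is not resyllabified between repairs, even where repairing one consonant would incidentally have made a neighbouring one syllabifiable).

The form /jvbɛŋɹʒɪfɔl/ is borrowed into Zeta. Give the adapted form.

Substitution: /j/ → /ʃ/, /v/ → /ʔ/, giving /ʃʔbɛŋɹʒɪfɔl/.
Syllabifying with onset maximization leaves /ʃ/, /ʔ/, /ŋ/, /ɹ/, /l/ stranded (no codas are permitted; onsets are limited to one consonant).
Epenthesis after each stranded consonant: /ʃ/ → /ʃa/, /ʔ/ → /ʔa/, /ŋ/ → /ŋa/, /ɹ/ → /ɹa/, /l/ → /la/.

ʃaʔabɛŋaɹaʒɪfɔla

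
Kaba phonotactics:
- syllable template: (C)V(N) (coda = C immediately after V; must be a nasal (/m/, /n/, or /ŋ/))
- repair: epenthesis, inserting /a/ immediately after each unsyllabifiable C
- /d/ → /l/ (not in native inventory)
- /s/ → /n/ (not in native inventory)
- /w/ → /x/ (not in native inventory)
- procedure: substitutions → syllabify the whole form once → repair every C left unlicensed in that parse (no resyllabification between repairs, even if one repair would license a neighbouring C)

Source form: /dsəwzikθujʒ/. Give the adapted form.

lanəxazikaθujaʒa

Substitution: /d/ → /l/, /s/ → /n/, /w/ → /x/, giving /lnəxzikθujʒ/.
Under (C)V(N), the unsyllabifiable consonants are /l/, /x/, /k/, /j/, /ʒ/ (only a nasal (/m/, /n/, or /ŋ/) is licensed in coda position; onsets are limited to one consonant).
Epenthesis after each stranded consonant: /l/ → /la/, /x/ → /xa/, /k/ → /ka/, /j/ → /ja/, /ʒ/ → /ʒa/.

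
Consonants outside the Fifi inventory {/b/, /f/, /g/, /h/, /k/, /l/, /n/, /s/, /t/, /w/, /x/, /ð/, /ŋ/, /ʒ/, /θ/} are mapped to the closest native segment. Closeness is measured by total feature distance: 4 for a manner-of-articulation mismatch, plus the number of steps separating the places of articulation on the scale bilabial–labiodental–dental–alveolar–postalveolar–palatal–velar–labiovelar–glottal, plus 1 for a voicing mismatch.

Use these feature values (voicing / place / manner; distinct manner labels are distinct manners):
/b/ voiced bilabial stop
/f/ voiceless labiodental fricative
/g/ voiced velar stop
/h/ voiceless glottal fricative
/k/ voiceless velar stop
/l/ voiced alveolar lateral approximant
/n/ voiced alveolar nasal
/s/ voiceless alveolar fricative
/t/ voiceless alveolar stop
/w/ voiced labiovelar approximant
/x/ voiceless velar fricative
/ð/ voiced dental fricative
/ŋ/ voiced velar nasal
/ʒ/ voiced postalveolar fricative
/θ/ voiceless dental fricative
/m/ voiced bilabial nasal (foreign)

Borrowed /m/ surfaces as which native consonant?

/n/ is closest: same manner (nasal), place distance 3 (bilabial→alveolar), same voicing; total 3. Next closest is /b/ at distance 4.

n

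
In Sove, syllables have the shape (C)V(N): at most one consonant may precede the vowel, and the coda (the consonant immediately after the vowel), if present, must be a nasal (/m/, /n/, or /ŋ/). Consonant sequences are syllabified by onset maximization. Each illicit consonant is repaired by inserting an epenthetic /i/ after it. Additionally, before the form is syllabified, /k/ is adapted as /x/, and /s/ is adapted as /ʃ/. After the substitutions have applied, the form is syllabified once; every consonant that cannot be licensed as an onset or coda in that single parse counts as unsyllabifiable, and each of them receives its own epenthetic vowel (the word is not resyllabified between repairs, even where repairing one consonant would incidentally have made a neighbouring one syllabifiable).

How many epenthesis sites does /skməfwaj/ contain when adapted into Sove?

After substitution the input is /ʃxməfwaj/.
The unsyllabifiable consonants are /ʃ/, /x/, /f/, /j/; each receives one epenthetic vowel.

4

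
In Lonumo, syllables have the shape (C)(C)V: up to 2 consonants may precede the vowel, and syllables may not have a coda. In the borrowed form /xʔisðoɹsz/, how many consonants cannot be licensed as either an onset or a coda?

3

Syllabifying with onset maximization leaves /ɹ/, /s/, /z/ stranded (no codas are permitted; onsets may contain at most 2 consonants).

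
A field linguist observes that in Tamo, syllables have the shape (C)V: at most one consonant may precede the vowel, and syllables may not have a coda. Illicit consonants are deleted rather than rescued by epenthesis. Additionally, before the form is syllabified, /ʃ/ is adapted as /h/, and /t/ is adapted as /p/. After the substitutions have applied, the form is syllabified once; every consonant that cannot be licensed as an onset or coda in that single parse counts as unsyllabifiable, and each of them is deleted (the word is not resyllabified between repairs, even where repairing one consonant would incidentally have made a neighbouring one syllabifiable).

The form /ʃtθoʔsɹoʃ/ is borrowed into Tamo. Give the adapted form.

θoɹo

Substitution: /ʃ/ → /h/, /t/ → /p/, giving /hpθoʔsɹoh/.
The consonants /h/, /p/, /ʔ/, /s/, /h/ cannot be parsed into a legal (C)V syllable (no codas are permitted; onsets are limited to one consonant).
Deletion applies to /h/, /p/, /ʔ/, /s/, /h/.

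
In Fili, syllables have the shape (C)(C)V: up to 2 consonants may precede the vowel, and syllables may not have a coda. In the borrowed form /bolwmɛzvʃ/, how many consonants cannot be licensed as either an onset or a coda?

4

Syllabifying with onset maximization leaves /l/, /z/, /v/, /ʃ/ stranded (no codas are permitted; onsets may contain at most 2 consonants).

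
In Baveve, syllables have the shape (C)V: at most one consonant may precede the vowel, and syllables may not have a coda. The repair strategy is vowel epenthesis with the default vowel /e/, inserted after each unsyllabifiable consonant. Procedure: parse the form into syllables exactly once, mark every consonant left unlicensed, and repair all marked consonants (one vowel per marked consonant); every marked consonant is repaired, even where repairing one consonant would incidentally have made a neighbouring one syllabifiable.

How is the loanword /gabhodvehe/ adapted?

gabehodevehe

Under (C)V, the unsyllabifiable consonants are /b/, /d/ (no codas are permitted; onsets are limited to one consonant).
Inserting the epenthetic vowel yields /b/ → /be/, /d/ → /de/.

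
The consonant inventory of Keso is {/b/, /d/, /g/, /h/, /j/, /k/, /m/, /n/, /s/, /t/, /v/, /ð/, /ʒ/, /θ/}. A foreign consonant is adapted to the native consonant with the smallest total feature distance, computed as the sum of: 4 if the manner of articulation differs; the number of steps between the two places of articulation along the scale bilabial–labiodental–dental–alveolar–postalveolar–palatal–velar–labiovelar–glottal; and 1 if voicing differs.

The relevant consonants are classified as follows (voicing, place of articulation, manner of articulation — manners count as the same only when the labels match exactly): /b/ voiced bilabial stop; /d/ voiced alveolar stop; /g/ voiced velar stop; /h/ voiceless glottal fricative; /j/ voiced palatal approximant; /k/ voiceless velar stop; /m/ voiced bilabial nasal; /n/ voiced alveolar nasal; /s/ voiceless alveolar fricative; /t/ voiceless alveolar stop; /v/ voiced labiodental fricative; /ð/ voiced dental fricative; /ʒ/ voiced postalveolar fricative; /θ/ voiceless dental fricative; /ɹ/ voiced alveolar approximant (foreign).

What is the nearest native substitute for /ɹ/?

/j/ is closest: same manner (approximant), place distance 2 (alveolar→palatal), same voicing; total 2. Next closest is /d/ at distance 4.

j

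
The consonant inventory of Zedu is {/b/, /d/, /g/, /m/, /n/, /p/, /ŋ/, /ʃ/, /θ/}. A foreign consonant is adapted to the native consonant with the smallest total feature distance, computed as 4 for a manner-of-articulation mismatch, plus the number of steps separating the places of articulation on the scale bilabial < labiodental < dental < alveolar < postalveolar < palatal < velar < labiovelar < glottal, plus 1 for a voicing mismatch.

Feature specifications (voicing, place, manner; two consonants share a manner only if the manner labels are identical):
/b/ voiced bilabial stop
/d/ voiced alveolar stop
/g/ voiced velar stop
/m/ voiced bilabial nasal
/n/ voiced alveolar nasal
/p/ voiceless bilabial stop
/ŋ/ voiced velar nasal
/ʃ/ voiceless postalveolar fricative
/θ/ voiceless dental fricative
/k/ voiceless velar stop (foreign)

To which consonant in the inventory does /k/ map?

/g/ is closest: same manner (stop), place distance 0 (velar→velar), voicing differs (+1); total 1. Next closest is /d/ at distance 4.

g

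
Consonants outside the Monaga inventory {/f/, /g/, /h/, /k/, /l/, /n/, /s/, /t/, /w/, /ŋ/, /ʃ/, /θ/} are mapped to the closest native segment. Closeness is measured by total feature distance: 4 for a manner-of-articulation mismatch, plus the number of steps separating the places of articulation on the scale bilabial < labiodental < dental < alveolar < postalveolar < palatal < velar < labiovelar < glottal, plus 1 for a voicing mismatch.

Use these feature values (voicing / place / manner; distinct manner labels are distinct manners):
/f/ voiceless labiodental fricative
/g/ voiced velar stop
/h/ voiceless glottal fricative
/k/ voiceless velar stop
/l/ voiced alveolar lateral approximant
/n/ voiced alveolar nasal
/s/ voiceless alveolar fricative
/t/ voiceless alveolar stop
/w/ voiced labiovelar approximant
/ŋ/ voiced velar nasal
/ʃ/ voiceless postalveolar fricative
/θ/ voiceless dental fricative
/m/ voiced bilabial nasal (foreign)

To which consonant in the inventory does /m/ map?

n

/n/ is closest: same manner (nasal), place distance 3 (bilabial→alveolar), same voicing; total 3. Next closest is /f/ at distance 6.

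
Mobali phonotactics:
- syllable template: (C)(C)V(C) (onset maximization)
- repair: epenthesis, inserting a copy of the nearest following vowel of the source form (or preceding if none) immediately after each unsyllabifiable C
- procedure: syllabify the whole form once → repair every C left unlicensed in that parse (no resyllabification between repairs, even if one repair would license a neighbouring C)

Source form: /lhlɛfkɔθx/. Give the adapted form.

The consonants /l/, /x/ cannot be parsed into a legal (C)(C)V(C) syllable (at most one coda consonant is licensed; onsets may contain at most 2 consonants).
Inserting the epenthetic vowel yields /l/ → /lɛ/, /x/ → /xɔ/.

lɛhlɛfkɔθxɔ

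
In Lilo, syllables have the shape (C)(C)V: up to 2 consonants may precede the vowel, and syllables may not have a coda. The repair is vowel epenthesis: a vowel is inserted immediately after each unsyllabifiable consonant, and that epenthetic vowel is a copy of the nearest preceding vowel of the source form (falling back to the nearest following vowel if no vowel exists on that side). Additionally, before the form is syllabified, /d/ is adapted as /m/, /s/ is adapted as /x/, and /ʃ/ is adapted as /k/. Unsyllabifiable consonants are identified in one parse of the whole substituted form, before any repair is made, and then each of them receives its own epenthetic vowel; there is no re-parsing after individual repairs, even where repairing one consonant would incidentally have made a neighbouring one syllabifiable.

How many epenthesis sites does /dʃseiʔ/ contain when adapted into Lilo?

After substitution the input is /mkxeiʔ/.
The unsyllabifiable consonants are /m/, /ʔ/; each receives one epenthetic vowel.

2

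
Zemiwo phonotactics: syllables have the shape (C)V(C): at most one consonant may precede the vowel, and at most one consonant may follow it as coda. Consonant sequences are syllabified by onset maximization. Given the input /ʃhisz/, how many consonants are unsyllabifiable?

2

The consonants /ʃ/, /z/ cannot be parsed into a legal (C)V(C) syllable (at most one coda consonant is licensed; onsets are limited to one consonant).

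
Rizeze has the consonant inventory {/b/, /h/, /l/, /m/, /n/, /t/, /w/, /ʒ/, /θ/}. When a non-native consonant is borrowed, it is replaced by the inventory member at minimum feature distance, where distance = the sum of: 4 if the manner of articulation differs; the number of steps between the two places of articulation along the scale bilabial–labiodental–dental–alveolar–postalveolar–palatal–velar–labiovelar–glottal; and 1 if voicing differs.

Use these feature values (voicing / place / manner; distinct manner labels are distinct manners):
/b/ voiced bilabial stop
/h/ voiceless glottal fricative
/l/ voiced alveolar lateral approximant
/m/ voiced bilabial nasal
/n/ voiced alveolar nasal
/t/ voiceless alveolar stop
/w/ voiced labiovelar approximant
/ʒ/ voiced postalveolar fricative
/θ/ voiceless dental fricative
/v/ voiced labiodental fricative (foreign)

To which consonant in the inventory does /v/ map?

/θ/ is closest: same manner (fricative), place distance 1 (labiodental→dental), voicing differs (+1); total 2. Next closest is /ʒ/ at distance 3.

θ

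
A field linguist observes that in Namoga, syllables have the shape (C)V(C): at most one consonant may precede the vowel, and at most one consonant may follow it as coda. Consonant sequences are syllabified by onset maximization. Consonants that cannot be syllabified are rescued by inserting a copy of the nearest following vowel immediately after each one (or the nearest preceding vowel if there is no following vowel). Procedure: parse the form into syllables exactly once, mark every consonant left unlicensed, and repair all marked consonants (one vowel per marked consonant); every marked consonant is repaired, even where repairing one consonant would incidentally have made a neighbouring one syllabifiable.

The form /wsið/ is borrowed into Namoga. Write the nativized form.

wisið

Under (C)V(C), the unsyllabifiable consonants are /w/ (at most one coda consonant is licensed; onsets are limited to one consonant).
Inserting the epenthetic vowel yields /w/ → /wi/.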